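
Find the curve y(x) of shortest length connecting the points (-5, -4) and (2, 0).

Arc-length functional: J[y] = ∫ sqrt(1 + (y')^2) dx.
Lagrangian L = sqrt(1 + (y')^2) has no explicit y dependence, so ∂L/∂y = 0 and the Euler-Lagrange equation gives
    d/dx( y' / sqrt(1 + (y')^2) ) = 0  ⇒  y' / sqrt(1 + (y')^2) = const.
Hence y' is constant, so y(x) is affine.
Fitting the endpoints (-5, -4) and (2, 0):
    slope m = (0 − (-4)) / (2 − (-5)) = 4/7,
    intercept c = (-4) − m·(-5) = -8/7.
Extremal: y(x) = (4/7) x - 8/7.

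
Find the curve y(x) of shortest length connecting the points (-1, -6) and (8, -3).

Arc-length functional: J[y] = ∫ sqrt(1 + (y')^2) dx.
Lagrangian L = sqrt(1 + (y')^2) has no explicit y dependence, so ∂L/∂y = 0 and the Euler-Lagrange equation gives
    d/dx( y' / sqrt(1 + (y')^2) ) = 0  ⇒  y' / sqrt(1 + (y')^2) = const.
Hence y' is constant, so y(x) is affine.
Fitting the endpoints (-1, -6) and (8, -3):
    slope m = ((-3) − (-6)) / (8 − (-1)) = 1/3,
    intercept c = (-6) − m·(-1) = -17/3.
Extremal: y(x) = (1/3) x - 17/3.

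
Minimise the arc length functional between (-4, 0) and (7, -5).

Arc-length functional: J[y] = ∫ sqrt(1 + (y')^2) dx.
Lagrangian L = sqrt(1 + (y')^2) has no explicit y dependence, so ∂L/∂y = 0 and the Euler-Lagrange equation gives
    d/dx( y' / sqrt(1 + (y')^2) ) = 0  ⇒  y' / sqrt(1 + (y')^2) = const.
Hence y' is constant, so y(x) is affine.
Fitting the endpoints (-4, 0) and (7, -5):
    slope m = ((-5) − 0) / (7 − (-4)) = -5/11,
    intercept c = 0 − m·(-4) = -20/11.
Extremal: y(x) = (-5/11) x - 20/11.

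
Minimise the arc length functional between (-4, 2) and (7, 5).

Arc-length functional: J[y] = ∫ sqrt(1 + (y')^2) dx.
Lagrangian L = sqrt(1 + (y')^2) has no explicit y dependence, so ∂L/∂y = 0 and the Euler-Lagrange equation gives
    d/dx( y' / sqrt(1 + (y')^2) ) = 0  ⇒  y' / sqrt(1 + (y')^2) = const.
Hence y' is constant, so y(x) is affine.
Fitting the endpoints (-4, 2) and (7, 5):
    slope m = (5 − 2) / (7 − (-4)) = 3/11,
    intercept c = 2 − m·(-4) = 34/11.
Extremal: y(x) = (3/11) x + 34/11.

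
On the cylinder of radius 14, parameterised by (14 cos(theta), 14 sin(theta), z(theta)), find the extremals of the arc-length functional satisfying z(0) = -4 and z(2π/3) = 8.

Parameterise the cylinder of radius R = 14 as
    r(θ) = (14 cos θ, 14 sin θ, z(θ)).
The arc-length element is
    ds = sqrt(196 + (dz/dθ)^2) dθ,
so the Lagrangian is L = sqrt(196 + z'^2).
L depends on z' only, not on z or θ, so ∂L/∂z = 0 and
    ∂L/∂z' = z' / sqrt(196 + z'^2).
The Euler-Lagrange equation gives
    d/dθ( z' / sqrt(196 + z'^2) ) = 0,
so z' is constant. Integrating once:
    z(θ) = a θ + b,
a helix on the cylinder (a straight line when the cylinder is unrolled). The constants a, b are determined by the endpoint conditions.
With endpoint conditions z(0) = -4 and z(2π/3) = 8: from z(0) = b we get b = -4, and a·2π/3 + -4 = 8 gives a = 18/π, so
    z(θ) = (18/π) θ − 4.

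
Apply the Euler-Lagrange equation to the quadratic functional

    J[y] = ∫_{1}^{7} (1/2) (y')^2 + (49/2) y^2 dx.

The Lagrangian is L = (1/2) (y')^2 + (49/2) y^2.
Compute ∂L/∂y = 49y, ∂L/∂y' = y'.
The Euler-Lagrange equation d/dx(∂L/∂y') − ∂L/∂y = 0 reduces to
    y'' − 49 y = 0.
Its general solution is
    y(x) = A e^(7x) + B e^(−7x),
with A, B fixed by the endpoint conditions.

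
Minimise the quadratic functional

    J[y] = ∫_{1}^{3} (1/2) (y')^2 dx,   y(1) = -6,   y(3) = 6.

The Lagrangian is L = (1/2) (y')^2.
Compute ∂L/∂y = 0, ∂L/∂y' = y'.
The Euler-Lagrange equation d/dx(∂L/∂y') − ∂L/∂y = 0 reduces to
    y'' = 0.
Its general solution is
    y(x) = A x + B,
with A, B fixed by the endpoint conditions.
Applying the endpoint conditions y(1) = -6 and y(3) = 6: solve A·1 + B = -6 and A·3 + B = 6. Subtracting gives A(3 − 1) = 6 − -6, so A = 6, and B = -6 − A·1 = -12. Therefore
    y(x) = 6 x - 12.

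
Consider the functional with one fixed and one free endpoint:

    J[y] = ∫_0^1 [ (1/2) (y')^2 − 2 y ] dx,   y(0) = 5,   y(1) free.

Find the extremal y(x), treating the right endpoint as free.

The Lagrangian L = (1/2) (y')^2 − 2 y gives
    ∂L/∂y = −2,   ∂L/∂y' = y'.
Euler-Lagrange: d/dx(y') − (−2) = 0, i.e. y'' + 2 = 0, so
    y(x) = −(2/2) x^2 + C1 x + C2.
Fixed left endpoint y(0) = 5 ⇒ C2 = 5.
The right endpoint x = 1 is free, so the natural (transversality) condition is ∂L/∂y' |_{x=1} = 0, i.e. y'(1) = 0.
Compute y'(x) = −2 x + C1, so y'(1) = −2 + C1 = 0 ⇒ C1 = 2.
Therefore the extremal is
    y(x) = −x^2 + 2 x + 5.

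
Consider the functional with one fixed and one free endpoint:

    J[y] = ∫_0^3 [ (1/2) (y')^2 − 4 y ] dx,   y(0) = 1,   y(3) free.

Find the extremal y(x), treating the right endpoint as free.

The Lagrangian L = (1/2) (y')^2 − 4 y gives
    ∂L/∂y = −4,   ∂L/∂y' = y'.
Euler-Lagrange: d/dx(y') − (−4) = 0, i.e. y'' + 4 = 0, so
    y(x) = −(4/2) x^2 + C1 x + C2.
Fixed left endpoint y(0) = 1 ⇒ C2 = 1.
The right endpoint x = 3 is free, so the natural (transversality) condition is ∂L/∂y' |_{x=3} = 0, i.e. y'(3) = 0.
Compute y'(x) = −4 x + C1, so y'(3) = −12 + C1 = 0 ⇒ C1 = 12.
Therefore the extremal is
    y(x) = −2 x^2 + 12 x + 1.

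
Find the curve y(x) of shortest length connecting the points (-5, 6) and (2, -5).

Arc-length functional: J[y] = ∫ sqrt(1 + (y')^2) dx.
Lagrangian L = sqrt(1 + (y')^2) has no explicit y dependence, so ∂L/∂y = 0 and the Euler-Lagrange equation gives
    d/dx( y' / sqrt(1 + (y')^2) ) = 0  ⇒  y' / sqrt(1 + (y')^2) = const.
Hence y' is constant, so y(x) is affine.
Fitting the endpoints (-5, 6) and (2, -5):
    slope m = ((-5) − 6) / (2 − (-5)) = -11/7,
    intercept c = 6 − m·(-5) = -13/7.
Extremal: y(x) = (-11/7) x - 13/7.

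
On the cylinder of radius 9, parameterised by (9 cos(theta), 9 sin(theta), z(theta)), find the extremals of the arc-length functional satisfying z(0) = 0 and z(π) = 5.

Parameterise the cylinder of radius R = 9 as
    r(θ) = (9 cos θ, 9 sin θ, z(θ)).
The arc-length element is
    ds = sqrt(81 + (dz/dθ)^2) dθ,
so the Lagrangian is L = sqrt(81 + z'^2).
L depends on z' only, not on z or θ, so ∂L/∂z = 0 and
    ∂L/∂z' = z' / sqrt(81 + z'^2).
The Euler-Lagrange equation gives
    d/dθ( z' / sqrt(81 + z'^2) ) = 0,
so z' is constant. Integrating once:
    z(θ) = a θ + b,
a helix on the cylinder (a straight line when the cylinder is unrolled). The constants a, b are determined by the endpoint conditions.
With endpoint conditions z(0) = 0 and z(π) = 5: from z(0) = b we get b = 0, and a·π + 0 = 5 gives a = 5/π, so
    z(θ) = (5/π) θ.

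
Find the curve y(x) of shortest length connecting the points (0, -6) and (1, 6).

Arc-length functional: J[y] = ∫ sqrt(1 + (y')^2) dx.
Lagrangian L = sqrt(1 + (y')^2) has no explicit y dependence, so ∂L/∂y = 0 and the Euler-Lagrange equation gives
    d/dx( y' / sqrt(1 + (y')^2) ) = 0  ⇒  y' / sqrt(1 + (y')^2) = const.
Hence y' is constant, so y(x) is affine.
Fitting the endpoints (0, -6) and (1, 6):
    slope m = (6 − (-6)) / (1 − 0) = 12,
    intercept c = (-6) − m·0 = -6.
Extremal: y(x) = 12 x - 6.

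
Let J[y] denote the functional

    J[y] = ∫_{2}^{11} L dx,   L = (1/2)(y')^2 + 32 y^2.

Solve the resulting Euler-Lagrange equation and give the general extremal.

The Lagrangian is L = (1/2)(y')^2 + 32 y^2.
∂L/∂y = 64y.
∂L/∂y' = y'.
The Euler-Lagrange equation d/dx(∂L/∂y') − ∂L/∂y = 0 becomes:
    y'' - 64 y = 0
General solution: y(x) = A e^(8x) + B e^(-8x), where A and B are arbitrary constants fixed by the endpoint conditions.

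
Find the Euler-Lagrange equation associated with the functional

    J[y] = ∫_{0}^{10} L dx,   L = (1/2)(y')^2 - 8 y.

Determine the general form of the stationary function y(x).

The Lagrangian is L = (1/2)(y')^2 - 8 y.
∂L/∂y = -8.
∂L/∂y' = y'.
The Euler-Lagrange equation d/dx(∂L/∂y') − ∂L/∂y = 0 becomes:
    y'' + 8 = 0
General solution: y(x) = -4 x^2 + A x + B, where A and B are arbitrary constants fixed by the endpoint conditions.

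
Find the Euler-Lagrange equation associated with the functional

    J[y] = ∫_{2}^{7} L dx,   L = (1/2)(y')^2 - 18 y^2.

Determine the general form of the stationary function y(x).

The Lagrangian is L = (1/2)(y')^2 - 18 y^2.
∂L/∂y = -36y.
∂L/∂y' = y'.
The Euler-Lagrange equation d/dx(∂L/∂y') − ∂L/∂y = 0 becomes:
    y'' + 36 y = 0
General solution: y(x) = A sin(6x) + B cos(6x), where A and B are arbitrary constants fixed by the endpoint conditions.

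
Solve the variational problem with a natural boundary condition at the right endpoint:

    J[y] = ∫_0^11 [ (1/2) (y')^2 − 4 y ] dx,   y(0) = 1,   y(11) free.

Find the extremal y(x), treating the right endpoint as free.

The Lagrangian L = (1/2) (y')^2 − 4 y gives
    ∂L/∂y = −4,   ∂L/∂y' = y'.
Euler-Lagrange: d/dx(y') − (−4) = 0, i.e. y'' + 4 = 0, so
    y(x) = −(4/2) x^2 + C1 x + C2.
Fixed left endpoint y(0) = 1 ⇒ C2 = 1.
The right endpoint x = 11 is free, so the natural (transversality) condition is ∂L/∂y' |_{x=11} = 0, i.e. y'(11) = 0.
Compute y'(x) = −4 x + C1, so y'(11) = −44 + C1 = 0 ⇒ C1 = 44.
Therefore the extremal is
    y(x) = −2 x^2 + 44 x + 1.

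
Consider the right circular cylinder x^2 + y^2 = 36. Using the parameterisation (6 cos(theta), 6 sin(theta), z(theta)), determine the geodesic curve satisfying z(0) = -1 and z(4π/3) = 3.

Parameterise the cylinder of radius R = 6 as
    r(θ) = (6 cos θ, 6 sin θ, z(θ)).
The arc-length element is
    ds = sqrt(36 + (dz/dθ)^2) dθ,
so the Lagrangian is L = sqrt(36 + z'^2).
L depends on z' only, not on z or θ, so ∂L/∂z = 0 and
    ∂L/∂z' = z' / sqrt(36 + z'^2).
The Euler-Lagrange equation gives
    d/dθ( z' / sqrt(36 + z'^2) ) = 0,
so z' is constant. Integrating once:
    z(θ) = a θ + b,
a helix on the cylinder (a straight line when the cylinder is unrolled). The constants a, b are determined by the endpoint conditions.
With endpoint conditions z(0) = -1 and z(4π/3) = 3: from z(0) = b we get b = -1, and a·4π/3 + -1 = 3 gives a = 3/π, so
    z(θ) = (3/π) θ − 1.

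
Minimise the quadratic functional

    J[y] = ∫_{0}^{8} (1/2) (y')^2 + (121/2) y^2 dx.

The Lagrangian is L = (1/2) (y')^2 + (121/2) y^2.
Compute ∂L/∂y = 121y, ∂L/∂y' = y'.
The Euler-Lagrange equation d/dx(∂L/∂y') − ∂L/∂y = 0 reduces to
    y'' − 121 y = 0.
Its general solution is
    y(x) = A e^(11x) + B e^(−11x),
with A, B fixed by the endpoint conditions.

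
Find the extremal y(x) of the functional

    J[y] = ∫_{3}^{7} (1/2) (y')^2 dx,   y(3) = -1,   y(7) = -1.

The Lagrangian is L = (1/2) (y')^2.
Compute ∂L/∂y = 0, ∂L/∂y' = y'.
The Euler-Lagrange equation d/dx(∂L/∂y') − ∂L/∂y = 0 reduces to
    y'' = 0.
Its general solution is
    y(x) = A x + B,
with A, B fixed by the endpoint conditions.
Applying the endpoint conditions y(3) = -1 and y(7) = -1: solve A·3 + B = -1 and A·7 + B = -1. Subtracting gives A(7 − 3) = -1 − -1, so A = 0, and B = -1 − A·3 = -1. Therefore
    y(x) = -1.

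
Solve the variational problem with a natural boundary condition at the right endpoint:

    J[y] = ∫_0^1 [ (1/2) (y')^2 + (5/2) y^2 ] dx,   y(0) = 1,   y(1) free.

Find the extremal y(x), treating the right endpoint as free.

The Lagrangian L = (1/2) (y')^2 + (5/2) y^2 gives
    ∂L/∂y = 5 y,   ∂L/∂y' = y'.
Euler-Lagrange: y'' − 5 y = 0.
With k = sqrt(5), the general solution is
    y(x) = A cosh(sqrt(5) x) + B sinh(sqrt(5) x).
Fixed left endpoint y(0) = 1 ⇒ A = 1.
The right endpoint x = 1 is free, so the natural (transversality) condition is ∂L/∂y' |_{x=1} = 0, i.e. y'(1) = 0.
Compute y'(x) = A k sinh(k x) + B k cosh(k x), so
    y'(1) = A k sinh(k·1) + B k cosh(k·1) = 0
    ⇒ B = −A tanh(k·1) = − tanh(sqrt(5)·1).
Therefore the extremal is
    y(x) = cosh(sqrt(5) x) − tanh(sqrt(5)·1) sinh(sqrt(5) x).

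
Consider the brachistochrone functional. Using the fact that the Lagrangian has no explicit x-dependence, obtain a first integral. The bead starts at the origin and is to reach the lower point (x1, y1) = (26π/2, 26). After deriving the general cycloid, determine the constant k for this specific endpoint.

The Lagrangian L = sqrt((1 + y'^2) / y) has no explicit x dependence, so the Beltrami identity applies:
    L − y' ∂L/∂y' = C.
Compute ∂L/∂y' = y' / sqrt(y (1 + y'^2)).
Substitute:
    sqrt((1 + y'^2)/y) − y'·y' / sqrt(y (1 + y'^2))
    = (1 + y'^2) / sqrt(y (1 + y'^2)) − y'^2 / sqrt(y (1 + y'^2))
    = 1 / sqrt(y (1 + y'^2)) = C.
Squaring and rearranging gives the first integral
    y (1 + y'^2) = 1/C^2 =: k   (constant).
Solving this first-order ODE by the substitution
    y = (k/2)(1 − cos θ)
yields the cycloid parameterisation
    x(θ) = (k/2)(θ − sin θ),   y(θ) = (k/2)(1 − cos θ).
The constant k is fixed by the endpoint condition.
Now fit the given lower endpoint (x1, y1) = (26π/2, 26). At the bottom of the first arch (θ = π), the parametric equations give
    y(π) = (k/2)(1 − cos π) = k,
    x(π) = (k/2)(π − sin π) = kπ/2.
Matching y(π) = 26 gives k = 26, consistent with x(π) = 26π/2. Therefore the specific cycloid is
    x(θ) = (26/2)(θ − sin θ),   y(θ) = (26/2)(1 − cos θ).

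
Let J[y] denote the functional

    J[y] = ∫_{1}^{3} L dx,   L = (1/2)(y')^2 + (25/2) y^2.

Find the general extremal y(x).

The Lagrangian is L = (1/2)(y')^2 + (25/2) y^2.
∂L/∂y = 25y.
∂L/∂y' = y'.
The Euler-Lagrange equation d/dx(∂L/∂y') − ∂L/∂y = 0 becomes:
    y'' - 25 y = 0
General solution: y(x) = A e^(5x) + B e^(-5x), where A and B are arbitrary constants fixed by the endpoint conditions.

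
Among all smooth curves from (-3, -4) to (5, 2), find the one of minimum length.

Arc-length functional: J[y] = ∫ sqrt(1 + (y')^2) dx.
Lagrangian L = sqrt(1 + (y')^2) has no explicit y dependence, so ∂L/∂y = 0 and the Euler-Lagrange equation gives
    d/dx( y' / sqrt(1 + (y')^2) ) = 0  ⇒  y' / sqrt(1 + (y')^2) = const.
Hence y' is constant, so y(x) is affine.
Fitting the endpoints (-3, -4) and (5, 2):
    slope m = (2 − (-4)) / (5 − (-3)) = 3/4,
    intercept c = (-4) − m·(-3) = -7/4.
Extremal: y(x) = (3/4) x - 7/4.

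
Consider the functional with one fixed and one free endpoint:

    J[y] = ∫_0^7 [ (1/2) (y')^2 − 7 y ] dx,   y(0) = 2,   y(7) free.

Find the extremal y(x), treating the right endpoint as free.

The Lagrangian L = (1/2) (y')^2 − 7 y gives
    ∂L/∂y = −7,   ∂L/∂y' = y'.
Euler-Lagrange: d/dx(y') − (−7) = 0, i.e. y'' + 7 = 0, so
    y(x) = −(7/2) x^2 + C1 x + C2.
Fixed left endpoint y(0) = 2 ⇒ C2 = 2.
The right endpoint x = 7 is free, so the natural (transversality) condition is ∂L/∂y' |_{x=7} = 0, i.e. y'(7) = 0.
Compute y'(x) = −7 x + C1, so y'(7) = −49 + C1 = 0 ⇒ C1 = 49.
Therefore the extremal is
    y(x) = −(7/2) x^2 + 49 x + 2.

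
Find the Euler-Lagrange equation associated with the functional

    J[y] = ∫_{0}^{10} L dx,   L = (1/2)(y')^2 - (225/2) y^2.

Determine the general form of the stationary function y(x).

The Lagrangian is L = (1/2)(y')^2 - (225/2) y^2.
∂L/∂y = -225y.
∂L/∂y' = y'.
The Euler-Lagrange equation d/dx(∂L/∂y') − ∂L/∂y = 0 becomes:
    y'' + 225 y = 0
General solution: y(x) = A sin(15x) + B cos(15x), where A and B are arbitrary constants fixed by the endpoint conditions.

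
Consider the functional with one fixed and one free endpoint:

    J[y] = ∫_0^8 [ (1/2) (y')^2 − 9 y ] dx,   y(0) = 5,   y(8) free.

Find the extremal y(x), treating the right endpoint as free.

The Lagrangian L = (1/2) (y')^2 − 9 y gives
    ∂L/∂y = −9,   ∂L/∂y' = y'.
Euler-Lagrange: d/dx(y') − (−9) = 0, i.e. y'' + 9 = 0, so
    y(x) = −(9/2) x^2 + C1 x + C2.
Fixed left endpoint y(0) = 5 ⇒ C2 = 5.
The right endpoint x = 8 is free, so the natural (transversality) condition is ∂L/∂y' |_{x=8} = 0, i.e. y'(8) = 0.
Compute y'(x) = −9 x + C1, so y'(8) = −72 + C1 = 0 ⇒ C1 = 72.
Therefore the extremal is
    y(x) = −(9/2) x^2 + 72 x + 5.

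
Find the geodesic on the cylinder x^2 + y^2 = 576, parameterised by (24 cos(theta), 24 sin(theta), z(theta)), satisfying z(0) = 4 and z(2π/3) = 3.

Parameterise the cylinder of radius R = 24 as
    r(θ) = (24 cos θ, 24 sin θ, z(θ)).
The arc-length element is
    ds = sqrt(576 + (dz/dθ)^2) dθ,
so the Lagrangian is L = sqrt(576 + z'^2).
L depends on z' only, not on z or θ, so ∂L/∂z = 0 and
    ∂L/∂z' = z' / sqrt(576 + z'^2).
The Euler-Lagrange equation gives
    d/dθ( z' / sqrt(576 + z'^2) ) = 0,
so z' is constant. Integrating once:
    z(θ) = a θ + b,
a helix on the cylinder (a straight line when the cylinder is unrolled). The constants a, b are determined by the endpoint conditions.
With endpoint conditions z(0) = 4 and z(2π/3) = 3: from z(0) = b we get b = 4, and a·2π/3 + 4 = 3 gives a = -3/(2π), so
    z(θ) = (-3/(2π)) θ + 4.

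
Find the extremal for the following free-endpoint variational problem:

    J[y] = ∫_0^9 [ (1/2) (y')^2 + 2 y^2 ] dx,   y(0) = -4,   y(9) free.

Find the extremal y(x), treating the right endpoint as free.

The Lagrangian L = (1/2) (y')^2 + 2 y^2 gives
    ∂L/∂y = 4 y,   ∂L/∂y' = y'.
Euler-Lagrange: y'' − 4 y = 0.
With k = 2, the general solution is
    y(x) = A cosh(2 x) + B sinh(2 x).
Fixed left endpoint y(0) = -4 ⇒ A = -4.
The right endpoint x = 9 is free, so the natural (transversality) condition is ∂L/∂y' |_{x=9} = 0, i.e. y'(9) = 0.
Compute y'(x) = A k sinh(k x) + B k cosh(k x), so
    y'(9) = A k sinh(k·9) + B k cosh(k·9) = 0
    ⇒ B = −A tanh(k·9) = 4 tanh(2·9).
Therefore the extremal is
    y(x) = −4 cosh(2 x) + 4 tanh(2·9) sinh(2 x).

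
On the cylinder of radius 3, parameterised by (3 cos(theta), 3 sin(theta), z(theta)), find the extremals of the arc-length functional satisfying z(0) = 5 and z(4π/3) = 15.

Parameterise the cylinder of radius R = 3 as
    r(θ) = (3 cos θ, 3 sin θ, z(θ)).
The arc-length element is
    ds = sqrt(9 + (dz/dθ)^2) dθ,
so the Lagrangian is L = sqrt(9 + z'^2).
L depends on z' only, not on z or θ, so ∂L/∂z = 0 and
    ∂L/∂z' = z' / sqrt(9 + z'^2).
The Euler-Lagrange equation gives
    d/dθ( z' / sqrt(9 + z'^2) ) = 0,
so z' is constant. Integrating once:
    z(θ) = a θ + b,
a helix on the cylinder (a straight line when the cylinder is unrolled). The constants a, b are determined by the endpoint conditions.
With endpoint conditions z(0) = 5 and z(4π/3) = 15: from z(0) = b we get b = 5, and a·4π/3 + 5 = 15 gives a = 15/(2π), so
    z(θ) = (15/(2π)) θ + 5.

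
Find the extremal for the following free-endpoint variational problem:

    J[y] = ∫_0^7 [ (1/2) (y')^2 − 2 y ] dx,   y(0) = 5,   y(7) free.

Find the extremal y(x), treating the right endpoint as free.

The Lagrangian L = (1/2) (y')^2 − 2 y gives
    ∂L/∂y = −2,   ∂L/∂y' = y'.
Euler-Lagrange: d/dx(y') − (−2) = 0, i.e. y'' + 2 = 0, so
    y(x) = −(2/2) x^2 + C1 x + C2.
Fixed left endpoint y(0) = 5 ⇒ C2 = 5.
The right endpoint x = 7 is free, so the natural (transversality) condition is ∂L/∂y' |_{x=7} = 0, i.e. y'(7) = 0.
Compute y'(x) = −2 x + C1, so y'(7) = −14 + C1 = 0 ⇒ C1 = 14.
Therefore the extremal is
    y(x) = −x^2 + 14 x + 5.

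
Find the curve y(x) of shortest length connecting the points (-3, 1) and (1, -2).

Arc-length functional: J[y] = ∫ sqrt(1 + (y')^2) dx.
Lagrangian L = sqrt(1 + (y')^2) has no explicit y dependence, so ∂L/∂y = 0 and the Euler-Lagrange equation gives
    d/dx( y' / sqrt(1 + (y')^2) ) = 0  ⇒  y' / sqrt(1 + (y')^2) = const.
Hence y' is constant, so y(x) is affine.
Fitting the endpoints (-3, 1) and (1, -2):
    slope m = ((-2) − 1) / (1 − (-3)) = -3/4,
    intercept c = 1 − m·(-3) = -5/4.
Extremal: y(x) = (-3/4) x - 5/4.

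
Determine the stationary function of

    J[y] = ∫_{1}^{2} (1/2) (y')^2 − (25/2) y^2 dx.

The Lagrangian is L = (1/2) (y')^2 − (25/2) y^2.
Compute ∂L/∂y = -25y, ∂L/∂y' = y'.
The Euler-Lagrange equation d/dx(∂L/∂y') − ∂L/∂y = 0 reduces to
    y'' + 25 y = 0.
Its general solution is
    y(x) = A sin(5x) + B cos(5x),
with A, B fixed by the endpoint conditions.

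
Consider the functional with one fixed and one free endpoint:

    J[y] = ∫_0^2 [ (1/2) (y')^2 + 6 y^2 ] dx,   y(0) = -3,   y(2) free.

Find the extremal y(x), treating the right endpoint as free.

The Lagrangian L = (1/2) (y')^2 + 6 y^2 gives
    ∂L/∂y = 12 y,   ∂L/∂y' = y'.
Euler-Lagrange: y'' − 12 y = 0.
With k = sqrt(12), the general solution is
    y(x) = A cosh(sqrt(12) x) + B sinh(sqrt(12) x).
Fixed left endpoint y(0) = -3 ⇒ A = -3.
The right endpoint x = 2 is free, so the natural (transversality) condition is ∂L/∂y' |_{x=2} = 0, i.e. y'(2) = 0.
Compute y'(x) = A k sinh(k x) + B k cosh(k x), so
    y'(2) = A k sinh(k·2) + B k cosh(k·2) = 0
    ⇒ B = −A tanh(k·2) = 3 tanh(sqrt(12)·2).
Therefore the extremal is
    y(x) = −3 cosh(sqrt(12) x) + 3 tanh(sqrt(12)·2) sinh(sqrt(12) x).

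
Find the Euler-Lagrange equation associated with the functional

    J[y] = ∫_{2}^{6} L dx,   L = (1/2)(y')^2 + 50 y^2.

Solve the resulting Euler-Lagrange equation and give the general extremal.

The Lagrangian is L = (1/2)(y')^2 + 50 y^2.
∂L/∂y = 100y.
∂L/∂y' = y'.
The Euler-Lagrange equation d/dx(∂L/∂y') − ∂L/∂y = 0 becomes:
    y'' - 100 y = 0
General solution: y(x) = A e^(10x) + B e^(-10x), where A and B are arbitrary constants fixed by the endpoint conditions.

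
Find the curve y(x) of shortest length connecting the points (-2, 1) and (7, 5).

Arc-length functional: J[y] = ∫ sqrt(1 + (y')^2) dx.
Lagrangian L = sqrt(1 + (y')^2) has no explicit y dependence, so ∂L/∂y = 0 and the Euler-Lagrange equation gives
    d/dx( y' / sqrt(1 + (y')^2) ) = 0  ⇒  y' / sqrt(1 + (y')^2) = const.
Hence y' is constant, so y(x) is affine.
Fitting the endpoints (-2, 1) and (7, 5):
    slope m = (5 − 1) / (7 − (-2)) = 4/9,
    intercept c = 1 − m·(-2) = 17/9.
Extremal: y(x) = (4/9) x + 17/9.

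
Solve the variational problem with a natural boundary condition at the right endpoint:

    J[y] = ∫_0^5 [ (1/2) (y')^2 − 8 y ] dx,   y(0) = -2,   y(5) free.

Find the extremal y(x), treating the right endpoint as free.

The Lagrangian L = (1/2) (y')^2 − 8 y gives
    ∂L/∂y = −8,   ∂L/∂y' = y'.
Euler-Lagrange: d/dx(y') − (−8) = 0, i.e. y'' + 8 = 0, so
    y(x) = −(8/2) x^2 + C1 x + C2.
Fixed left endpoint y(0) = -2 ⇒ C2 = -2.
The right endpoint x = 5 is free, so the natural (transversality) condition is ∂L/∂y' |_{x=5} = 0, i.e. y'(5) = 0.
Compute y'(x) = −8 x + C1, so y'(5) = −40 + C1 = 0 ⇒ C1 = 40.
Therefore the extremal is
    y(x) = −4 x^2 + 40 x − 2.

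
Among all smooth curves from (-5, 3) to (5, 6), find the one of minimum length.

Arc-length functional: J[y] = ∫ sqrt(1 + (y')^2) dx.
Lagrangian L = sqrt(1 + (y')^2) has no explicit y dependence, so ∂L/∂y = 0 and the Euler-Lagrange equation gives
    d/dx( y' / sqrt(1 + (y')^2) ) = 0  ⇒  y' / sqrt(1 + (y')^2) = const.
Hence y' is constant, so y(x) is affine.
Fitting the endpoints (-5, 3) and (5, 6):
    slope m = (6 − 3) / (5 − (-5)) = 3/10,
    intercept c = 3 − m·(-5) = 9/2.
Extremal: y(x) = (3/10) x + 9/2.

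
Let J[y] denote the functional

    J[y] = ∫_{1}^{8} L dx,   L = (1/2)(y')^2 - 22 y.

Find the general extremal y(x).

The Lagrangian is L = (1/2)(y')^2 - 22 y.
∂L/∂y = -22.
∂L/∂y' = y'.
The Euler-Lagrange equation d/dx(∂L/∂y') − ∂L/∂y = 0 becomes:
    y'' + 22 = 0
General solution: y(x) = -11 x^2 + A x + B, where A and B are arbitrary constants fixed by the endpoint conditions.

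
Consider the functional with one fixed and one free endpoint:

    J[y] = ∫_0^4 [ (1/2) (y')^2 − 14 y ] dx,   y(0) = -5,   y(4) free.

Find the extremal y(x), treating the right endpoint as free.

The Lagrangian L = (1/2) (y')^2 − 14 y gives
    ∂L/∂y = −14,   ∂L/∂y' = y'.
Euler-Lagrange: d/dx(y') − (−14) = 0, i.e. y'' + 14 = 0, so
    y(x) = −(14/2) x^2 + C1 x + C2.
Fixed left endpoint y(0) = -5 ⇒ C2 = -5.
The right endpoint x = 4 is free, so the natural (transversality) condition is ∂L/∂y' |_{x=4} = 0, i.e. y'(4) = 0.
Compute y'(x) = −14 x + C1, so y'(4) = −56 + C1 = 0 ⇒ C1 = 56.
Therefore the extremal is
    y(x) = −7 x^2 + 56 x − 5.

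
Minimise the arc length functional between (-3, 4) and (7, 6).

Arc-length functional: J[y] = ∫ sqrt(1 + (y')^2) dx.
Lagrangian L = sqrt(1 + (y')^2) has no explicit y dependence, so ∂L/∂y = 0 and the Euler-Lagrange equation gives
    d/dx( y' / sqrt(1 + (y')^2) ) = 0  ⇒  y' / sqrt(1 + (y')^2) = const.
Hence y' is constant, so y(x) is affine.
Fitting the endpoints (-3, 4) and (7, 6):
    slope m = (6 − 4) / (7 − (-3)) = 1/5,
    intercept c = 4 − m·(-3) = 23/5.
Extremal: y(x) = (1/5) x + 23/5.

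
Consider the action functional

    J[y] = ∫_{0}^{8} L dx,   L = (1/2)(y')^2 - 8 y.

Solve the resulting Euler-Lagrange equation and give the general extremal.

The Lagrangian is L = (1/2)(y')^2 - 8 y.
∂L/∂y = -8.
∂L/∂y' = y'.
The Euler-Lagrange equation d/dx(∂L/∂y') − ∂L/∂y = 0 becomes:
    y'' + 8 = 0
General solution: y(x) = -4 x^2 + A x + B, where A and B are arbitrary constants fixed by the endpoint conditions.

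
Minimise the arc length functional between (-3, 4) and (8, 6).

Arc-length functional: J[y] = ∫ sqrt(1 + (y')^2) dx.
Lagrangian L = sqrt(1 + (y')^2) has no explicit y dependence, so ∂L/∂y = 0 and the Euler-Lagrange equation gives
    d/dx( y' / sqrt(1 + (y')^2) ) = 0  ⇒  y' / sqrt(1 + (y')^2) = const.
Hence y' is constant, so y(x) is affine.
Fitting the endpoints (-3, 4) and (8, 6):
    slope m = (6 − 4) / (8 − (-3)) = 2/11,
    intercept c = 4 − m·(-3) = 50/11.
Extremal: y(x) = (2/11) x + 50/11.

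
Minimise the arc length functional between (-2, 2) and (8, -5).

Arc-length functional: J[y] = ∫ sqrt(1 + (y')^2) dx.
Lagrangian L = sqrt(1 + (y')^2) has no explicit y dependence, so ∂L/∂y = 0 and the Euler-Lagrange equation gives
    d/dx( y' / sqrt(1 + (y')^2) ) = 0  ⇒  y' / sqrt(1 + (y')^2) = const.
Hence y' is constant, so y(x) is affine.
Fitting the endpoints (-2, 2) and (8, -5):
    slope m = ((-5) − 2) / (8 − (-2)) = -7/10,
    intercept c = 2 − m·(-2) = 3/5.
Extremal: y(x) = (-7/10) x + 3/5.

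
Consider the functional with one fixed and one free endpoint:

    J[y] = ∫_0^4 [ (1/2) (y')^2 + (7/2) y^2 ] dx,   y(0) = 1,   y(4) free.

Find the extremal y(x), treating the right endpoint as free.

The Lagrangian L = (1/2) (y')^2 + (7/2) y^2 gives
    ∂L/∂y = 7 y,   ∂L/∂y' = y'.
Euler-Lagrange: y'' − 7 y = 0.
With k = sqrt(7), the general solution is
    y(x) = A cosh(sqrt(7) x) + B sinh(sqrt(7) x).
Fixed left endpoint y(0) = 1 ⇒ A = 1.
The right endpoint x = 4 is free, so the natural (transversality) condition is ∂L/∂y' |_{x=4} = 0, i.e. y'(4) = 0.
Compute y'(x) = A k sinh(k x) + B k cosh(k x), so
    y'(4) = A k sinh(k·4) + B k cosh(k·4) = 0
    ⇒ B = −A tanh(k·4) = − tanh(sqrt(7)·4).
Therefore the extremal is
    y(x) = cosh(sqrt(7) x) − tanh(sqrt(7)·4) sinh(sqrt(7) x).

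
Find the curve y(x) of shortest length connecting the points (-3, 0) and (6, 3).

Arc-length functional: J[y] = ∫ sqrt(1 + (y')^2) dx.
Lagrangian L = sqrt(1 + (y')^2) has no explicit y dependence, so ∂L/∂y = 0 and the Euler-Lagrange equation gives
    d/dx( y' / sqrt(1 + (y')^2) ) = 0  ⇒  y' / sqrt(1 + (y')^2) = const.
Hence y' is constant, so y(x) is affine.
Fitting the endpoints (-3, 0) and (6, 3):
    slope m = (3 − 0) / (6 − (-3)) = 1/3,
    intercept c = 0 − m·(-3) = 1.
Extremal: y(x) = (1/3) x + 1.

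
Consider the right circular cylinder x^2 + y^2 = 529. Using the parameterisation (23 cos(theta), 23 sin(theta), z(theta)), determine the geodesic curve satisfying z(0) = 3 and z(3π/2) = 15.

Parameterise the cylinder of radius R = 23 as
    r(θ) = (23 cos θ, 23 sin θ, z(θ)).
The arc-length element is
    ds = sqrt(529 + (dz/dθ)^2) dθ,
so the Lagrangian is L = sqrt(529 + z'^2).
L depends on z' only, not on z or θ, so ∂L/∂z = 0 and
    ∂L/∂z' = z' / sqrt(529 + z'^2).
The Euler-Lagrange equation gives
    d/dθ( z' / sqrt(529 + z'^2) ) = 0,
so z' is constant. Integrating once:
    z(θ) = a θ + b,
a helix on the cylinder (a straight line when the cylinder is unrolled). The constants a, b are determined by the endpoint conditions.
With endpoint conditions z(0) = 3 and z(3π/2) = 15: from z(0) = b we get b = 3, and a·3π/2 + 3 = 15 gives a = 8/π, so
    z(θ) = (8/π) θ + 3.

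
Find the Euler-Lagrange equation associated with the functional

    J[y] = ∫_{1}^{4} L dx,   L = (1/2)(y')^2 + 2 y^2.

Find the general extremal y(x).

The Lagrangian is L = (1/2)(y')^2 + 2 y^2.
∂L/∂y = 4y.
∂L/∂y' = y'.
The Euler-Lagrange equation d/dx(∂L/∂y') − ∂L/∂y = 0 becomes:
    y'' - 4 y = 0
General solution: y(x) = A e^(2x) + B e^(-2x), where A and B are arbitrary constants fixed by the endpoint conditions.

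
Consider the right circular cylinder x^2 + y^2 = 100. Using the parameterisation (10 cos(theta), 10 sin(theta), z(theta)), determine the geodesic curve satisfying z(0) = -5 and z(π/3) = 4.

Parameterise the cylinder of radius R = 10 as
    r(θ) = (10 cos θ, 10 sin θ, z(θ)).
The arc-length element is
    ds = sqrt(100 + (dz/dθ)^2) dθ,
so the Lagrangian is L = sqrt(100 + z'^2).
L depends on z' only, not on z or θ, so ∂L/∂z = 0 and
    ∂L/∂z' = z' / sqrt(100 + z'^2).
The Euler-Lagrange equation gives
    d/dθ( z' / sqrt(100 + z'^2) ) = 0,
so z' is constant. Integrating once:
    z(θ) = a θ + b,
a helix on the cylinder (a straight line when the cylinder is unrolled). The constants a, b are determined by the endpoint conditions.
With endpoint conditions z(0) = -5 and z(π/3) = 4: from z(0) = b we get b = -5, and a·π/3 + -5 = 4 gives a = 27/π, so
    z(θ) = (27/π) θ − 5.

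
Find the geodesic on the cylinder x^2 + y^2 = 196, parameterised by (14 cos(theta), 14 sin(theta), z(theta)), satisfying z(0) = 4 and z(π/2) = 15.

Parameterise the cylinder of radius R = 14 as
    r(θ) = (14 cos θ, 14 sin θ, z(θ)).
The arc-length element is
    ds = sqrt(196 + (dz/dθ)^2) dθ,
so the Lagrangian is L = sqrt(196 + z'^2).
L depends on z' only, not on z or θ, so ∂L/∂z = 0 and
    ∂L/∂z' = z' / sqrt(196 + z'^2).
The Euler-Lagrange equation gives
    d/dθ( z' / sqrt(196 + z'^2) ) = 0,
so z' is constant. Integrating once:
    z(θ) = a θ + b,
a helix on the cylinder (a straight line when the cylinder is unrolled). The constants a, b are determined by the endpoint conditions.
With endpoint conditions z(0) = 4 and z(π/2) = 15: from z(0) = b we get b = 4, and a·π/2 + 4 = 15 gives a = 22/π, so
    z(θ) = (22/π) θ + 4.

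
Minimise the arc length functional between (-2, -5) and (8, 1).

Arc-length functional: J[y] = ∫ sqrt(1 + (y')^2) dx.
Lagrangian L = sqrt(1 + (y')^2) has no explicit y dependence, so ∂L/∂y = 0 and the Euler-Lagrange equation gives
    d/dx( y' / sqrt(1 + (y')^2) ) = 0  ⇒  y' / sqrt(1 + (y')^2) = const.
Hence y' is constant, so y(x) is affine.
Fitting the endpoints (-2, -5) and (8, 1):
    slope m = (1 − (-5)) / (8 − (-2)) = 3/5,
    intercept c = (-5) − m·(-2) = -19/5.
Extremal: y(x) = (3/5) x - 19/5.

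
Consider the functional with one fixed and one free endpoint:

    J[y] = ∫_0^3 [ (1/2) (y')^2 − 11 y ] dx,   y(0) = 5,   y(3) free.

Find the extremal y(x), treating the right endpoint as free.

The Lagrangian L = (1/2) (y')^2 − 11 y gives
    ∂L/∂y = −11,   ∂L/∂y' = y'.
Euler-Lagrange: d/dx(y') − (−11) = 0, i.e. y'' + 11 = 0, so
    y(x) = −(11/2) x^2 + C1 x + C2.
Fixed left endpoint y(0) = 5 ⇒ C2 = 5.
The right endpoint x = 3 is free, so the natural (transversality) condition is ∂L/∂y' |_{x=3} = 0, i.e. y'(3) = 0.
Compute y'(x) = −11 x + C1, so y'(3) = −33 + C1 = 0 ⇒ C1 = 33.
Therefore the extremal is
    y(x) = −(11/2) x^2 + 33 x + 5.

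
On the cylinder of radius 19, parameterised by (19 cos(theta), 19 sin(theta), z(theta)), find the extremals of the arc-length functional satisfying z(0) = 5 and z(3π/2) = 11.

Parameterise the cylinder of radius R = 19 as
    r(θ) = (19 cos θ, 19 sin θ, z(θ)).
The arc-length element is
    ds = sqrt(361 + (dz/dθ)^2) dθ,
so the Lagrangian is L = sqrt(361 + z'^2).
L depends on z' only, not on z or θ, so ∂L/∂z = 0 and
    ∂L/∂z' = z' / sqrt(361 + z'^2).
The Euler-Lagrange equation gives
    d/dθ( z' / sqrt(361 + z'^2) ) = 0,
so z' is constant. Integrating once:
    z(θ) = a θ + b,
a helix on the cylinder (a straight line when the cylinder is unrolled). The constants a, b are determined by the endpoint conditions.
With endpoint conditions z(0) = 5 and z(3π/2) = 11: from z(0) = b we get b = 5, and a·3π/2 + 5 = 11 gives a = 4/π, so
    z(θ) = (4/π) θ + 5.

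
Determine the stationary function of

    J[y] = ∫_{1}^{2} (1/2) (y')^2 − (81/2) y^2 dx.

The Lagrangian is L = (1/2) (y')^2 − (81/2) y^2.
Compute ∂L/∂y = -81y, ∂L/∂y' = y'.
The Euler-Lagrange equation d/dx(∂L/∂y') − ∂L/∂y = 0 reduces to
    y'' + 81 y = 0.
Its general solution is
    y(x) = A sin(9x) + B cos(9x),
with A, B fixed by the endpoint conditions.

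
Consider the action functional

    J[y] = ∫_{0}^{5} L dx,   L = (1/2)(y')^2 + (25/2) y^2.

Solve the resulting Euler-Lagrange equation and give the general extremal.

The Lagrangian is L = (1/2)(y')^2 + (25/2) y^2.
∂L/∂y = 25y.
∂L/∂y' = y'.
The Euler-Lagrange equation d/dx(∂L/∂y') − ∂L/∂y = 0 becomes:
    y'' - 25 y = 0
General solution: y(x) = A e^(5x) + B e^(-5x), where A and B are arbitrary constants fixed by the endpoint conditions.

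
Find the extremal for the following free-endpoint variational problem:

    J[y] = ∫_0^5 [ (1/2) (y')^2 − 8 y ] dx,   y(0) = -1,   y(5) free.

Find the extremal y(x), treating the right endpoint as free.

The Lagrangian L = (1/2) (y')^2 − 8 y gives
    ∂L/∂y = −8,   ∂L/∂y' = y'.
Euler-Lagrange: d/dx(y') − (−8) = 0, i.e. y'' + 8 = 0, so
    y(x) = −(8/2) x^2 + C1 x + C2.
Fixed left endpoint y(0) = -1 ⇒ C2 = -1.
The right endpoint x = 5 is free, so the natural (transversality) condition is ∂L/∂y' |_{x=5} = 0, i.e. y'(5) = 0.
Compute y'(x) = −8 x + C1, so y'(5) = −40 + C1 = 0 ⇒ C1 = 40.
Therefore the extremal is
    y(x) = −4 x^2 + 40 x − 1.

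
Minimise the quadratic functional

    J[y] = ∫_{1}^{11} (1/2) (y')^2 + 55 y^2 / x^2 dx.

The Lagrangian is L = (1/2) (y')^2 + 55 y^2 / x^2.
Compute ∂L/∂y = 110y/x^2, ∂L/∂y' = y'.
The Euler-Lagrange equation d/dx(∂L/∂y') − ∂L/∂y = 0 reduces to
    y'' − 110/x^2 · y = 0  (x > 0).
Its general solution is
    y(x) = A x^11 + B x^(-10),
with A, B fixed by the endpoint conditions.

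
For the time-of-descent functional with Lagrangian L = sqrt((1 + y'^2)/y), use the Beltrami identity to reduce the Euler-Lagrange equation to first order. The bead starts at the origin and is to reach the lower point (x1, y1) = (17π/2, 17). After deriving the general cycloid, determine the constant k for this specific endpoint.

The Lagrangian L = sqrt((1 + y'^2) / y) has no explicit x dependence, so the Beltrami identity applies:
    L − y' ∂L/∂y' = C.
Compute ∂L/∂y' = y' / sqrt(y (1 + y'^2)).
Substitute:
    sqrt((1 + y'^2)/y) − y'·y' / sqrt(y (1 + y'^2))
    = (1 + y'^2) / sqrt(y (1 + y'^2)) − y'^2 / sqrt(y (1 + y'^2))
    = 1 / sqrt(y (1 + y'^2)) = C.
Squaring and rearranging gives the first integral
    y (1 + y'^2) = 1/C^2 =: k   (constant).
Solving this first-order ODE by the substitution
    y = (k/2)(1 − cos θ)
yields the cycloid parameterisation
    x(θ) = (k/2)(θ − sin θ),   y(θ) = (k/2)(1 − cos θ).
The constant k is fixed by the endpoint condition.
Now fit the given lower endpoint (x1, y1) = (17π/2, 17). At the bottom of the first arch (θ = π), the parametric equations give
    y(π) = (k/2)(1 − cos π) = k,
    x(π) = (k/2)(π − sin π) = kπ/2.
Matching y(π) = 17 gives k = 17, consistent with x(π) = 17π/2. Therefore the specific cycloid is
    x(θ) = (17/2)(θ − sin θ),   y(θ) = (17/2)(1 − cos θ).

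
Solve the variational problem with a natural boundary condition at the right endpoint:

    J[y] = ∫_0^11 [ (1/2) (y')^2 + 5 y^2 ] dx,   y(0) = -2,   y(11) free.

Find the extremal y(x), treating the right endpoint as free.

The Lagrangian L = (1/2) (y')^2 + 5 y^2 gives
    ∂L/∂y = 10 y,   ∂L/∂y' = y'.
Euler-Lagrange: y'' − 10 y = 0.
With k = sqrt(10), the general solution is
    y(x) = A cosh(sqrt(10) x) + B sinh(sqrt(10) x).
Fixed left endpoint y(0) = -2 ⇒ A = -2.
The right endpoint x = 11 is free, so the natural (transversality) condition is ∂L/∂y' |_{x=11} = 0, i.e. y'(11) = 0.
Compute y'(x) = A k sinh(k x) + B k cosh(k x), so
    y'(11) = A k sinh(k·11) + B k cosh(k·11) = 0
    ⇒ B = −A tanh(k·11) = 2 tanh(sqrt(10)·11).
Therefore the extremal is
    y(x) = −2 cosh(sqrt(10) x) + 2 tanh(sqrt(10)·11) sinh(sqrt(10) x).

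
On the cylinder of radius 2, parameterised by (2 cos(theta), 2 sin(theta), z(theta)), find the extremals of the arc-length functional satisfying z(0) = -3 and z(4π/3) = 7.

Parameterise the cylinder of radius R = 2 as
    r(θ) = (2 cos θ, 2 sin θ, z(θ)).
The arc-length element is
    ds = sqrt(4 + (dz/dθ)^2) dθ,
so the Lagrangian is L = sqrt(4 + z'^2).
L depends on z' only, not on z or θ, so ∂L/∂z = 0 and
    ∂L/∂z' = z' / sqrt(4 + z'^2).
The Euler-Lagrange equation gives
    d/dθ( z' / sqrt(4 + z'^2) ) = 0,
so z' is constant. Integrating once:
    z(θ) = a θ + b,
a helix on the cylinder (a straight line when the cylinder is unrolled). The constants a, b are determined by the endpoint conditions.
With endpoint conditions z(0) = -3 and z(4π/3) = 7: from z(0) = b we get b = -3, and a·4π/3 + -3 = 7 gives a = 15/(2π), so
    z(θ) = (15/(2π)) θ − 3.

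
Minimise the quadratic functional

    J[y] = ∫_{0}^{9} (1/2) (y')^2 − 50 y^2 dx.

The Lagrangian is L = (1/2) (y')^2 − 50 y^2.
Compute ∂L/∂y = -100y, ∂L/∂y' = y'.
The Euler-Lagrange equation d/dx(∂L/∂y') − ∂L/∂y = 0 reduces to
    y'' + 100 y = 0.
Its general solution is
    y(x) = A sin(10x) + B cos(10x),
with A, B fixed by the endpoint conditions.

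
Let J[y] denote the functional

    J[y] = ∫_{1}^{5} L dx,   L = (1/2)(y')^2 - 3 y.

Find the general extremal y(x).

The Lagrangian is L = (1/2)(y')^2 - 3 y.
∂L/∂y = -3.
∂L/∂y' = y'.
The Euler-Lagrange equation d/dx(∂L/∂y') − ∂L/∂y = 0 becomes:
    y'' + 3 = 0
General solution: y(x) = -(3/2) x^2 + A x + B, where A and B are arbitrary constants fixed by the endpoint conditions.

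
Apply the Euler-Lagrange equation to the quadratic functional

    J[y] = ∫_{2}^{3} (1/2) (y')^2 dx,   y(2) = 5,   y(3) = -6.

The Lagrangian is L = (1/2) (y')^2.
Compute ∂L/∂y = 0, ∂L/∂y' = y'.
The Euler-Lagrange equation d/dx(∂L/∂y') − ∂L/∂y = 0 reduces to
    y'' = 0.
Its general solution is
    y(x) = A x + B,
with A, B fixed by the endpoint conditions.
Applying the endpoint conditions y(2) = 5 and y(3) = -6: solve A·2 + B = 5 and A·3 + B = -6. Subtracting gives A(3 − 2) = -6 − 5, so A = -11, and B = 5 − A·2 = 27. Therefore
    y(x) = -11 x + 27.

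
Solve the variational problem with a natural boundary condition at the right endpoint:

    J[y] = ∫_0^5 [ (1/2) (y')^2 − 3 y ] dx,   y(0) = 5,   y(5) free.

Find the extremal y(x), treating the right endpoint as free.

The Lagrangian L = (1/2) (y')^2 − 3 y gives
    ∂L/∂y = −3,   ∂L/∂y' = y'.
Euler-Lagrange: d/dx(y') − (−3) = 0, i.e. y'' + 3 = 0, so
    y(x) = −(3/2) x^2 + C1 x + C2.
Fixed left endpoint y(0) = 5 ⇒ C2 = 5.
The right endpoint x = 5 is free, so the natural (transversality) condition is ∂L/∂y' |_{x=5} = 0, i.e. y'(5) = 0.
Compute y'(x) = −3 x + C1, so y'(5) = −15 + C1 = 0 ⇒ C1 = 15.
Therefore the extremal is
    y(x) = −(3/2) x^2 + 15 x + 5.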